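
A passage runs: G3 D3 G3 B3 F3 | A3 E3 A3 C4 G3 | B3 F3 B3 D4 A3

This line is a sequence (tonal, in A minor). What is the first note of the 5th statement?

The 5-note cells begin on G3, A3, B3 — each up a 2nd from the last.
Continuing: C4 → D4. Statement 5 starts on D4.

D4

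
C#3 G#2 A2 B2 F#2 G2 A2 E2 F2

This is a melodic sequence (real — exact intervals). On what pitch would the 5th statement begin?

The 3-note cells begin on C#3, B2, A2 — each down a 2nd from the last.
Extending the heads down a 2nd: G2 → F2.

F2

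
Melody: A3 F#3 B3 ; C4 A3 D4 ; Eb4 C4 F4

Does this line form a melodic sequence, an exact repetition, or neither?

sequence

Each 3-note cell is the previous one transposed up a 3rd.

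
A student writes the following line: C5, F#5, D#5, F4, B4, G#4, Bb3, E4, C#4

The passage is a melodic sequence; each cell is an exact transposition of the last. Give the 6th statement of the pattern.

With a 3-note motive the entries are C5, F4, Bb3, each down a 5th from the previous.
Carrying on: Eb3 → Ab2 → Db2.
From Db2 the exact shape gives Db2 G2 E2.

Db2 G2 E2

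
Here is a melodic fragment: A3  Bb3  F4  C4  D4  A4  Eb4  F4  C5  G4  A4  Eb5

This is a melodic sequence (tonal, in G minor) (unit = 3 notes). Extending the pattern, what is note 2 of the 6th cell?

The unit is 3 notes. Position-2 pitches of the 4 shown cells: Bb3, D4, F4, A4.
Each moves up a 3rd. Continuing: C5 → Eb5.

Eb5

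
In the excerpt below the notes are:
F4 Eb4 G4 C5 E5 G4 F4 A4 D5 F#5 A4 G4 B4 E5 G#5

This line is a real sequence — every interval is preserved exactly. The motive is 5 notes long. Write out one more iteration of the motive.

With a 5-note motive the entries are F4, G4, A4, each up a 2nd from the previous.
So cell 4 is B4 A4 C#5 F#5 A#5.

B4 A4 C#5 F#5 A#5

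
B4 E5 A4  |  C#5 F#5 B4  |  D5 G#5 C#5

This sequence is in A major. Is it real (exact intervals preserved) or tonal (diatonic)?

tonal

Every note is diatonic to A major.
Cell 1 has +5 semitones from note 1 to 2, but cell 3 has +6 — the interval quality changes while the contour stays the same, which is the hallmark of a tonal sequence.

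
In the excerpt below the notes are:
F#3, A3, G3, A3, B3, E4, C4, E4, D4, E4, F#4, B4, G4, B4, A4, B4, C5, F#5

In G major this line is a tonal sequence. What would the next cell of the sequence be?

Unit = 6 notes; the statements start on F#3, C4, G4, moving up a 5th each time.
From D5 the diatonic shape gives D5 F#5 E5 F#5 G5 C6.

D5 F#5 E5 F#5 G5 C6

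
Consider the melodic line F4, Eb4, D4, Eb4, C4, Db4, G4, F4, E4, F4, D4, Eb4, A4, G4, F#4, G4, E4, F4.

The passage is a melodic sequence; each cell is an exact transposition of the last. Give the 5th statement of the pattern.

Unit = 6 notes; the statements start on F4, G4, A4, moving up a 2nd each time.
Carrying on: B4 → C#5.
From C#5 the exact shape gives C#5 B4 A#4 B4 G#4 A4.

C#5 B4 A#4 B4 G#4 A4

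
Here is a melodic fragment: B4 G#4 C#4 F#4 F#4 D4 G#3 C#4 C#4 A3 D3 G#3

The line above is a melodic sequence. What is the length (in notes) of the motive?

4

Try groups of 4 (3 cells in 12 notes):
B4 G#4 C#4 F#4 | F#4 D4 G#3 C#4 | C#4 A3 D3 G#3
Every group is a transposition down a 4th of the one before; no shorter unit works.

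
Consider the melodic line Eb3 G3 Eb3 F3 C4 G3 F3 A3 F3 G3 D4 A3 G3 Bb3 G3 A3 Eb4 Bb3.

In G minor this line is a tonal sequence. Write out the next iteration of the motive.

With a 6-note motive the entries are Eb3, F3, G3, each up a 2nd from the previous.
Statement 4 starts on A3 and keeps the same diatonic contour: A3 C4 A3 Bb3 F4 C4.

A3 C4 A3 Bb3 F4 C4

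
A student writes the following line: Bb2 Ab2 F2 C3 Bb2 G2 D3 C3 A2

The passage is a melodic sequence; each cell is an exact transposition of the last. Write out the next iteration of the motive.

Unit = 3 notes; the statements start on Bb2, C3, D3, moving up a 2nd each time.
Statement 4 starts on E3 and keeps the same exact contour: E3 D3 B2.

E3 D3 B2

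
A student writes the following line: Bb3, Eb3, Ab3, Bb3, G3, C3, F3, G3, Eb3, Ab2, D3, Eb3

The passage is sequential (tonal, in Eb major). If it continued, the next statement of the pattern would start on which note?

C3

With a 4-note motive the entries are Bb3, G3, Eb3, each down a 3rd from the previous.
The next head, down a 3rd from Eb3, is C3.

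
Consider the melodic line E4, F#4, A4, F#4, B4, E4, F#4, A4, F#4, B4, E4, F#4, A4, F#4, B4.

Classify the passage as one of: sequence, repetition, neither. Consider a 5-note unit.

repetition

Each 5-note cell is identical (E4 F#4 A4 F#4 B4), restated at the same pitch.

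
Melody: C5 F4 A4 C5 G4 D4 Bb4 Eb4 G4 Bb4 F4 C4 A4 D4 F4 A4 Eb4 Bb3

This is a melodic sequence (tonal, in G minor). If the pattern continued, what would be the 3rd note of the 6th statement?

C4

Grouping in 6s, the 3rd note of each cell is A4, G4, F4.
Carrying that down a 2nd forward: Eb4 → D4 → C4.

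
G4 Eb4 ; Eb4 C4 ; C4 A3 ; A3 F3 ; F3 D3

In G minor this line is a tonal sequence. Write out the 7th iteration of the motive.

Bb2 G2

The 2-note cells begin on G4, Eb4, C4, A3, F3 — each down a 3rd from the last.
Carrying on: D3 → Bb2.
Statement 7 starts on Bb2 and keeps the same diatonic contour: Bb2 G2.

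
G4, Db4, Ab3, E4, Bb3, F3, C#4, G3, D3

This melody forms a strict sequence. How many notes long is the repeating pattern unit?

3

Try groups of 3 (3 cells in 9 notes):
G4 Db4 Ab3 | E4 Bb3 F3 | C#4 G3 D3
That's a consistent down a 3rd shift per cell, and no other grouping gives one.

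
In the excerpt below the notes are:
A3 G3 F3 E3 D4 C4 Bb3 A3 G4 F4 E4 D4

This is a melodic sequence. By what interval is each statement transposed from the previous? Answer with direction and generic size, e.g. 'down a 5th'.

up a 4th

With a 4-note motive the entries are A3, D4, G4, each up a 4th from the previous.
A3 to D4 is up a 4th.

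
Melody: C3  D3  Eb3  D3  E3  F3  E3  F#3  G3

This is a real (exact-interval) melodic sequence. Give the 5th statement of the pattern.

With a 3-note motive the entries are C3, D3, E3, each up a 2nd from the previous.
Continuing the starts: F#3 → G#3.
Statement 5 starts on G#3 and keeps the same exact contour: G#3 A#3 B3.

G#3 A#3 B3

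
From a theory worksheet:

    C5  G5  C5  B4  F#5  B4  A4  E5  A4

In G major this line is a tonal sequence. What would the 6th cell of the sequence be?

The 3-note cells begin on C5, B4, A4 — each down a 2nd from the last.
Carrying on: G4 → F#4 → E4.
Statement 6 starts on E4 and keeps the same diatonic contour: E4 B4 E4.

E4 B4 E4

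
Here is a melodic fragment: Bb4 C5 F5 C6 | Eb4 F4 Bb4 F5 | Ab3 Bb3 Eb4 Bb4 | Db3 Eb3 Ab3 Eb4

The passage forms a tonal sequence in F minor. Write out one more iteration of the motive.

Unit = 4 notes; the statements start on Bb4, Eb4, Ab3, Db3, moving down a 5th each time.
So cell 5 is G2 Ab2 Db3 Ab3.

G2 Ab2 Db3 Ab3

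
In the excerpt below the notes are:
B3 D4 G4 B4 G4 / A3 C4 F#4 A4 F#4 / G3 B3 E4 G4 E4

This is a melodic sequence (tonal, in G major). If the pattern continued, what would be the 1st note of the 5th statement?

E3

Grouping in 5s, the 1st note of each cell is B3, A3, G3.
Each moves down a 2nd. Continuing: F#3 → E3.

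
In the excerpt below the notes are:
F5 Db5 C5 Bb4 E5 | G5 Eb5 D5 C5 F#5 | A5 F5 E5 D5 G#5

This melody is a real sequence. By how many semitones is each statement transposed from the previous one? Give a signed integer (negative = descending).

2

The 5-note cells begin on F5, G5, A5 — each up a 2nd from the last.
F5→G5 is 79 − 77 = 2 semitones.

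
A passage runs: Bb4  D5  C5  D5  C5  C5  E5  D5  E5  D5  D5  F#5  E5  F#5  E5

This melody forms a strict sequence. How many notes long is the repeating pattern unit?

Try groups of 5 (3 cells in 15 notes):
Bb4 D5 C5 D5 C5 | C5 E5 D5 E5 D5 | D5 F#5 E5 F#5 E5
Each cell is the previous one up a 2nd — so the unit is 5 notes.

5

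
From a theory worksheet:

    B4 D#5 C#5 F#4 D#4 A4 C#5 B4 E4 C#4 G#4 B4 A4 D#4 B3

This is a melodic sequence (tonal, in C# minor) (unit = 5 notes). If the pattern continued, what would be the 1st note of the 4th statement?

The unit is 5 notes. Position-1 pitches of the 3 shown cells: B4, A4, G#4.
Each moves down a 2nd; the next is F#4.

F#4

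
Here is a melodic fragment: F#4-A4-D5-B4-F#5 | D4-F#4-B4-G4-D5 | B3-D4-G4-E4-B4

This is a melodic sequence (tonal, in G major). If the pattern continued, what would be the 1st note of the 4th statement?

G3

The unit is 5 notes. Position-1 pitches of the 3 shown cells: F#4, D4, B3.
Each moves down a 3rd; the next is G3.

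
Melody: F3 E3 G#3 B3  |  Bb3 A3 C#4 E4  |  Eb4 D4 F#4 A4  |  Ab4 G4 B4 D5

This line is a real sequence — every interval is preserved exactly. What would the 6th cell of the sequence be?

Gb5 F5 A5 C6

With a 4-note motive the entries are F3, Bb3, Eb4, Ab4, each up a 4th from the previous.
Extending up a 4th: Db5 → Gb5.
From Gb5 the exact shape gives Gb5 F5 A5 C6.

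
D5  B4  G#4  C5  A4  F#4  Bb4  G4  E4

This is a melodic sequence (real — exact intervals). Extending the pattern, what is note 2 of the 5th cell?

Eb4

Grouping in 3s, the 2nd note of each cell is B4, A4, G4.
Extending down a 2nd: F4 → Eb4.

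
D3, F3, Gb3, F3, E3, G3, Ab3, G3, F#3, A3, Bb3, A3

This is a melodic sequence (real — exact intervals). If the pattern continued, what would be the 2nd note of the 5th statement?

C#4

The unit is 4 notes. Position-2 pitches of the 3 shown cells: F3, G3, A3.
Extending up a 2nd: B3 → C#4.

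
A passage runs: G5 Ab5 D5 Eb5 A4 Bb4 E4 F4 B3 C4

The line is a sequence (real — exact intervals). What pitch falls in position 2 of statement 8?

A2

With 2-note cells, note 2 of each statement runs Ab5, Eb5, Bb4, F4, C4.
Carrying that down a 4th forward: G3 → D3 → A2.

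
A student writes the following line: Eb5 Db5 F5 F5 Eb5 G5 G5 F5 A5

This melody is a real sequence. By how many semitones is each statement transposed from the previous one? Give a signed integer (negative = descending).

Unit = 3 notes; the statements start on Eb5, F5, G5, moving up a 2nd each time.
Counting half-steps from Eb5 to F5: 2.

2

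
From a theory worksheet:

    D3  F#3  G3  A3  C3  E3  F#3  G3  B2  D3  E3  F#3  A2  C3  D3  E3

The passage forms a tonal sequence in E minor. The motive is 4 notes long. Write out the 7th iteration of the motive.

E2 G2 A2 B2

Taking 4-note groups, the heads are D3, C3, B2, A2: the pattern moves down a 2nd.
Carrying on: G2 → F#2 → E2.
So cell 7 is E2 G2 A2 B2.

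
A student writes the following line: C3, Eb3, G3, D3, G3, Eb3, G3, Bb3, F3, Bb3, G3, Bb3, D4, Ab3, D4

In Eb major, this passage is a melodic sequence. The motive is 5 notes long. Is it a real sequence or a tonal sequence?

Every note is diatonic to Eb major.
Cell 1 has +3 semitones from note 1 to 2, but cell 2 has +4 — the interval quality changes while the contour stays the same, which is the hallmark of a tonal sequence.

tonal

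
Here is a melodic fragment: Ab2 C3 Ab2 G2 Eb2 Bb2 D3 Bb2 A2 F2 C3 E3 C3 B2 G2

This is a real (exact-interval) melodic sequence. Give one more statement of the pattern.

D3 F#3 D3 C#3 A2

Unit = 5 notes; the statements start on Ab2, Bb2, C3, moving up a 2nd each time.
So cell 4 is D3 F#3 D3 C#3 A2.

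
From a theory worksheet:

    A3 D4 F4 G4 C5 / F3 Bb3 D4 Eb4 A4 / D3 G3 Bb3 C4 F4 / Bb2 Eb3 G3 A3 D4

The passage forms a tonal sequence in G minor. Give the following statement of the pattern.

G2 C3 Eb3 F3 Bb3

Unit = 5 notes; the statements start on A3, F3, D3, Bb2, moving down a 3rd each time.
From G2 the diatonic shape gives G2 C3 Eb3 F3 Bb3.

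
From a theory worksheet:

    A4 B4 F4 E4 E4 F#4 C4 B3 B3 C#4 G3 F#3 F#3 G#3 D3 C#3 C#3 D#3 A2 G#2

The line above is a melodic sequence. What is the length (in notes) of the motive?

4

Try groups of 4 (5 cells in 20 notes):
A4 B4 F4 E4 | E4 F#4 C4 B3 | B3 C#4 G3 F#3 | F#3 G#3 D3 C#3 | C#3 D#3 A2 G#2
Each cell is the previous one down a 4th — so the unit is 4 notes.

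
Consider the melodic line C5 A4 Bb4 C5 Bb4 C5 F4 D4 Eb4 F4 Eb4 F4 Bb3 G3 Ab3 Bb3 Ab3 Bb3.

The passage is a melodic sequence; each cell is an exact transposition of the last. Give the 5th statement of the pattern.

Unit = 6 notes; the statements start on C5, F4, Bb3, moving down a 5th each time.
Carrying on: Eb3 → Ab2.
So cell 5 is Ab2 F2 Gb2 Ab2 Gb2 Ab2.

Ab2 F2 Gb2 Ab2 Gb2 Ab2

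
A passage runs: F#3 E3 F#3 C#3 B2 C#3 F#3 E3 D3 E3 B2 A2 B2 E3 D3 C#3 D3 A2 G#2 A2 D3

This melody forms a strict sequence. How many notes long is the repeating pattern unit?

There are 21 notes; a 7-note unit gives 3 cells:
F#3 E3 F#3 C#3 B2 C#3 F#3 | E3 D3 E3 B2 A2 B2 E3 | D3 C#3 D3 A2 G#2 A2 D3
That's a consistent down a 2nd shift per cell, and no other grouping gives one.

7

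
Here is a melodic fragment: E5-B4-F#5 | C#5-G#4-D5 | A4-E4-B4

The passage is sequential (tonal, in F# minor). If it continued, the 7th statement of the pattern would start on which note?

G#3

Taking 3-note groups, the heads are E5, C#5, A4: the pattern moves down a 3rd.
Continuing: F#4 → D4 → B3 → G#3. Statement 7 starts on G#3.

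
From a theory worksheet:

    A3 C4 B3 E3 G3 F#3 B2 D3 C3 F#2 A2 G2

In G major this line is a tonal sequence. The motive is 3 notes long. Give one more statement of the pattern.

C2 E2 D2

The 3-note cells begin on A3, E3, B2, F#2 — each down a 4th from the last.
Statement 5 starts on C2 and keeps the same diatonic contour: C2 E2 D2.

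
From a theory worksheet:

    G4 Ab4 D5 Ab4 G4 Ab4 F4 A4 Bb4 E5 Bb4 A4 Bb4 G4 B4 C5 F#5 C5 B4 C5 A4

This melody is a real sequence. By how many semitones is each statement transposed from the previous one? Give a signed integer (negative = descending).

2

With a 7-note motive the entries are G4, A4, B4, each up a 2nd from the previous.
Counting half-steps from G4 to A4: 2.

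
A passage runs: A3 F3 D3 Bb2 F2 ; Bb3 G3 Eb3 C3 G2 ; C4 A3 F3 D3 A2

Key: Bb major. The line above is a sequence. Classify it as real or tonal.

Every note is diatonic to Bb major.
Cell 1 has -4 semitones from note 1 to 2, but cell 2 has -3 — the interval quality changes while the contour stays the same, which is the hallmark of a tonal sequence.

tonal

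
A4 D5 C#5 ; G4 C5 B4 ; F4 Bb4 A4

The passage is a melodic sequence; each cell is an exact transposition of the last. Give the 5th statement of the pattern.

Unit = 3 notes; the statements start on A4, G4, F4, moving down a 2nd each time.
Carrying on: Eb4 → Db4.
Statement 5 starts on Db4 and keeps the same exact contour: Db4 Gb4 F4.

Db4 Gb4 F4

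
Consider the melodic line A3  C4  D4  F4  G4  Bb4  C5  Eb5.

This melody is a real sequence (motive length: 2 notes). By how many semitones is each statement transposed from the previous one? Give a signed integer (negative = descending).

With a 2-note motive the entries are A3, D4, G4, C5, each up a 4th from the previous.
A3 to D4 spans +5 semitones.

5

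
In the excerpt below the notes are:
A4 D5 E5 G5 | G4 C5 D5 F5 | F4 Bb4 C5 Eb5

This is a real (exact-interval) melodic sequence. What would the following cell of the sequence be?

Eb4 Ab4 Bb4 Db5

The 4-note cells begin on A4, G4, F4 — each down a 2nd from the last.
From Eb4 the exact shape gives Eb4 Ab4 Bb4 Db5.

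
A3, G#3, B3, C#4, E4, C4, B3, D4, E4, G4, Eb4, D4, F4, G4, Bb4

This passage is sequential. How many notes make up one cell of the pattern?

Try groups of 5 (3 cells in 15 notes):
A3 G#3 B3 C#4 E4 | C4 B3 D4 E4 G4 | Eb4 D4 F4 G4 Bb4
Each cell is the previous one up a 3rd — so the unit is 5 notes.

5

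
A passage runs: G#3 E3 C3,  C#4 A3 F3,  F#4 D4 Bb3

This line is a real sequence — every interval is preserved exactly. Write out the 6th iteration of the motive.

Unit = 3 notes; the statements start on G#3, C#4, F#4, moving up a 4th each time.
Carrying on: B4 → E5 → A5.
Statement 6 starts on A5 and keeps the same exact contour: A5 F5 Db5.

A5 F5 Db5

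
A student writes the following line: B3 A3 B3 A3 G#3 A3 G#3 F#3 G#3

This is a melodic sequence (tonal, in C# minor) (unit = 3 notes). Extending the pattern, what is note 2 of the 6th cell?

C#3

With 3-note cells, note 2 of each statement runs A3, G#3, F#3.
Carrying that down a 2nd forward: E3 → D#3 → C#3.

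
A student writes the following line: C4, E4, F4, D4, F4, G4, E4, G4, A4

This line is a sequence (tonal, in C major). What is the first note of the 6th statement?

A4

With a 3-note motive the entries are C4, D4, E4, each up a 2nd from the previous.
Extending the heads up a 2nd: F4 → G4 → A4.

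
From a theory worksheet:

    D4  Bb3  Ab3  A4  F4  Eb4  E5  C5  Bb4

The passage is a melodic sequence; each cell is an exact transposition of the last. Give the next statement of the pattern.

The 3-note cells begin on D4, A4, E5 — each up a 5th from the last.
So cell 4 is B5 G5 F5.

B5 G5 F5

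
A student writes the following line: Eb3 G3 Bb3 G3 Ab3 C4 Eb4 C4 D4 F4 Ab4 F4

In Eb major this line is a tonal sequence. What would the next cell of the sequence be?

G4 Bb4 D5 Bb4

With a 4-note motive the entries are Eb3, Ab3, D4, each up a 4th from the previous.
So cell 4 is G4 Bb4 D5 Bb4.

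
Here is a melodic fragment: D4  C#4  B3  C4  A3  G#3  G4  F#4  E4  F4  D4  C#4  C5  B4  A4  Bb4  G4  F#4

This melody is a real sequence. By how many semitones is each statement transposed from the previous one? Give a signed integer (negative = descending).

5

Taking 6-note groups, the heads are D4, G4, C5: the pattern moves up a 4th.
D4→G4 is 67 − 62 = 5 semitones.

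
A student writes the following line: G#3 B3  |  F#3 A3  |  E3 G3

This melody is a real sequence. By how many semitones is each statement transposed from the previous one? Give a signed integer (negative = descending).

-2

Taking 2-note groups, the heads are G#3, F#3, E3: the pattern moves down a 2nd.
G#3→F#3 is 54 − 56 = -2 semitones.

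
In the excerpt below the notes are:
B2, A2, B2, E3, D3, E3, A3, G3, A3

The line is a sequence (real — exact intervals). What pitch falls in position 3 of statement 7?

With 3-note cells, note 3 of each statement runs B2, E3, A3.
Carrying that up a 4th forward: D4 → G4 → C5 → F5.

F5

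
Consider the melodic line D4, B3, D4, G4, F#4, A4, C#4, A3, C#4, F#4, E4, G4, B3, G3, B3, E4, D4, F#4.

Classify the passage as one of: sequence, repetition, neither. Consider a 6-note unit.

sequence

Each 6-note cell is the previous one transposed down a 2nd.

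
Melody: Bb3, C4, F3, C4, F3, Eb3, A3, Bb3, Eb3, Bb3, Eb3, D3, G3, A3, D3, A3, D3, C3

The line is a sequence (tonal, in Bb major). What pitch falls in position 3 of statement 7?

With 6-note cells, note 3 of each statement runs F3, Eb3, D3.
Carrying that down a 2nd forward: C3 → Bb2 → A2 → G2.

G2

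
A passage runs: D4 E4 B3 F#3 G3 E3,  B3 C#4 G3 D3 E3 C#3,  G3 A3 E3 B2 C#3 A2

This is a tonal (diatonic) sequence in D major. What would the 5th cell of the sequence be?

C#3 D3 A2 E2 F#2 D2

Unit = 6 notes; the statements start on D4, B3, G3, moving down a 3rd each time.
Extending down a 3rd: E3 → C#3.
From C#3 the diatonic shape gives C#3 D3 A2 E2 F#2 D2.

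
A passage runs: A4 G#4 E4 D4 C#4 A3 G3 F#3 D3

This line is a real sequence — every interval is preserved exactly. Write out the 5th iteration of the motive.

The 3-note cells begin on A4, D4, G3 — each down a 5th from the last.
Carrying on: C3 → F2.
Statement 5 starts on F2 and keeps the same exact contour: F2 E2 C2.

F2 E2 C2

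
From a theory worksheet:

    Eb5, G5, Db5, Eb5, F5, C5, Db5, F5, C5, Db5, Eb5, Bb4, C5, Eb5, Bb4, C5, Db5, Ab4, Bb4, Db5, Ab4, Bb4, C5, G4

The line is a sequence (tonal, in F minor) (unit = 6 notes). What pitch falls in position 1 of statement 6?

G4

Grouping in 6s, the 1st note of each cell is Eb5, Db5, C5, Bb4.
Each moves down a 2nd. Continuing: Ab4 → G4.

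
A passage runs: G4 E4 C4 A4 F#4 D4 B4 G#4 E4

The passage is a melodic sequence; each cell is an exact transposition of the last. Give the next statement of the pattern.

C#5 A#4 F#4

Taking 3-note groups, the heads are G4, A4, B4: the pattern moves up a 2nd.
Statement 4 starts on C#5 and keeps the same exact contour: C#5 A#4 F#4.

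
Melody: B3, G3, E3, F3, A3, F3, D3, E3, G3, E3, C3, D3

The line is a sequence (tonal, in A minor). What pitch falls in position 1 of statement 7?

C3

With 4-note cells, note 1 of each statement runs B3, A3, G3.
Extending down a 2nd: F3 → E3 → D3 → C3.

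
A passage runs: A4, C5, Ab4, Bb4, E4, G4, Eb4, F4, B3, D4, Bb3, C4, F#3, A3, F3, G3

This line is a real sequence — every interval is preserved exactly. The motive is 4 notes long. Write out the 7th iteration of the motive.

D#2 F#2 D2 E2

Taking 4-note groups, the heads are A4, E4, B3, F#3: the pattern moves down a 4th.
Carrying on: C#3 → G#2 → D#2.
So cell 7 is D#2 F#2 D2 E2.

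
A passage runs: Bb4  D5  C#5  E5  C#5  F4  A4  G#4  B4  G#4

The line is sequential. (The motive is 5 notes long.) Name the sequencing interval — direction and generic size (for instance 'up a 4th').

Taking 5-note groups, the heads are Bb4, F4: the pattern moves down a 4th.
Bb4 to F4 is down a 4th.

down a 4th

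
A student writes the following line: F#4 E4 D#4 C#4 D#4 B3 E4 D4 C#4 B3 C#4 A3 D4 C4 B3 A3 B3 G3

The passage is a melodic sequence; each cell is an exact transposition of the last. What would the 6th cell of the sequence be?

Unit = 6 notes; the statements start on F#4, E4, D4, moving down a 2nd each time.
Extending down a 2nd: C4 → Bb3 → Ab3.
From Ab3 the exact shape gives Ab3 Gb3 F3 Eb3 F3 Db3.

Ab3 Gb3 F3 Eb3 F3 Db3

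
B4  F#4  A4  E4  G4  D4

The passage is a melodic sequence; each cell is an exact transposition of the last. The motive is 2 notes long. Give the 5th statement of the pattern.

Eb4 Bb3

Taking 2-note groups, the heads are B4, A4, G4: the pattern moves down a 2nd.
Carrying on: F4 → Eb4.
From Eb4 the exact shape gives Eb4 Bb3.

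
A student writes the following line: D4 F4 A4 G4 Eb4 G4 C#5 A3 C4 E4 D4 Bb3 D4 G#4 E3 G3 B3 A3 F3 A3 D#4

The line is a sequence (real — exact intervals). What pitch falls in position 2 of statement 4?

D3

With 7-note cells, note 2 of each statement runs F4, C4, G3.
One more down a 4th gives D3.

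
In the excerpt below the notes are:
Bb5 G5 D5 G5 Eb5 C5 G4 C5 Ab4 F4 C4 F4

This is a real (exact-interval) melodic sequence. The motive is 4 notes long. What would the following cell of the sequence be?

Db4 Bb3 F3 Bb3

Taking 4-note groups, the heads are Bb5, Eb5, Ab4: the pattern moves down a 5th.
So cell 4 is Db4 Bb3 F3 Bb3.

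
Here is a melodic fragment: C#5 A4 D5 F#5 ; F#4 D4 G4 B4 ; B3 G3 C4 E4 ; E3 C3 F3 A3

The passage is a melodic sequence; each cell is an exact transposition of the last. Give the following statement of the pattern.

Unit = 4 notes; the statements start on C#5, F#4, B3, E3, moving down a 5th each time.
From A2 the exact shape gives A2 F2 Bb2 D3.

A2 F2 Bb2 D3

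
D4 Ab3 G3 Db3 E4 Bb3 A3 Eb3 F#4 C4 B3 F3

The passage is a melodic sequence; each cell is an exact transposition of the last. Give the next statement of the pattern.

G#4 D4 C#4 G3

Taking 4-note groups, the heads are D4, E4, F#4: the pattern moves up a 2nd.
From G#4 the exact shape gives G#4 D4 C#4 G3.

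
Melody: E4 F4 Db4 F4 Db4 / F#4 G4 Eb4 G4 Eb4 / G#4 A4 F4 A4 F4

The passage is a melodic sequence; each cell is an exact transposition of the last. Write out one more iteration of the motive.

A#4 B4 G4 B4 G4

Taking 5-note groups, the heads are E4, F#4, G#4: the pattern moves up a 2nd.
Statement 4 starts on A#4 and keeps the same exact contour: A#4 B4 G4 B4 G4.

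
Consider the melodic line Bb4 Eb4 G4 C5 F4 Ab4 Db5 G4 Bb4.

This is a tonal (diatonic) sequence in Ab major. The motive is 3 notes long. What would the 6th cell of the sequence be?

Taking 3-note groups, the heads are Bb4, C5, Db5: the pattern moves up a 2nd.
Carrying on: Eb5 → F5 → G5.
From G5 the diatonic shape gives G5 C5 Eb5.

G5 C5 Eb5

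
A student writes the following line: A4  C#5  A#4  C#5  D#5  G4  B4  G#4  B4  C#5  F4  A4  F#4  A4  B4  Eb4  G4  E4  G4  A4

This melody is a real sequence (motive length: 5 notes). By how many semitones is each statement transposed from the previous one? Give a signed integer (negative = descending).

-2

With a 5-note motive the entries are A4, G4, F4, Eb4, each down a 2nd from the previous.
A4→G4 is 67 − 69 = -2 semitones.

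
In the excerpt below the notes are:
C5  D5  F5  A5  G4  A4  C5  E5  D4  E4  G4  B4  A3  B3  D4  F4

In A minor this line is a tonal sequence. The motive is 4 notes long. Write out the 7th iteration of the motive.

With a 4-note motive the entries are C5, G4, D4, A3, each down a 4th from the previous.
Extending down a 4th: E3 → B2 → F2.
Statement 7 starts on F2 and keeps the same diatonic contour: F2 G2 B2 D3.

F2 G2 B2 D3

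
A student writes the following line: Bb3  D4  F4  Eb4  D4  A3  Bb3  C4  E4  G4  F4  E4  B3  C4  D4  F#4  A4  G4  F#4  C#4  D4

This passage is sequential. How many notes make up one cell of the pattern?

7

There are 21 notes; a 7-note unit gives 3 cells:
Bb3 D4 F4 Eb4 D4 A3 Bb3 | C4 E4 G4 F4 E4 B3 C4 | D4 F#4 A4 G4 F#4 C#4 D4
Every group is a transposition up a 2nd of the one before; no shorter unit works.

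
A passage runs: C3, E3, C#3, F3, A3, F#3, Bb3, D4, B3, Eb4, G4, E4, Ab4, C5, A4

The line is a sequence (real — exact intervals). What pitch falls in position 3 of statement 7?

Grouping in 3s, the 3rd note of each cell is C#3, F#3, B3, E4, A4.
Extending up a 4th: D5 → G5.

G5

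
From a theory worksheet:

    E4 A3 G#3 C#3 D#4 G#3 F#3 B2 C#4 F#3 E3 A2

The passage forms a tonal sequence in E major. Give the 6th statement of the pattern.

G#3 C#3 B2 E2

Unit = 4 notes; the statements start on E4, D#4, C#4, moving down a 2nd each time.
Carrying on: B3 → A3 → G#3.
From G#3 the diatonic shape gives G#3 C#3 B2 E2.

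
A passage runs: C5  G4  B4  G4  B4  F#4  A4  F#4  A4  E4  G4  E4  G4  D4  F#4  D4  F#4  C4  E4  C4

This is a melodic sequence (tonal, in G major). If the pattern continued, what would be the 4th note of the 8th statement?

With 4-note cells, note 4 of each statement runs G4, F#4, E4, D4, C4.
Each moves down a 2nd. Continuing: B3 → A3 → G3.

G3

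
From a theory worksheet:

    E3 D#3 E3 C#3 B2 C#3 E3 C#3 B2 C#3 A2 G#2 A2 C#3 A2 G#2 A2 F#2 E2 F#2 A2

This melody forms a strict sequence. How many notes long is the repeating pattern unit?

7

There are 21 notes; a 7-note unit gives 3 cells:
E3 D#3 E3 C#3 B2 C#3 E3 | C#3 B2 C#3 A2 G#2 A2 C#3 | A2 G#2 A2 F#2 E2 F#2 A2
Every group is a transposition down a 3rd of the one before; no shorter unit works.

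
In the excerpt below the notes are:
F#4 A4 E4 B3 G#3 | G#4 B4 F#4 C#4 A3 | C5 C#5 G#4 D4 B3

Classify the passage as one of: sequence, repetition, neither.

neither

Note 1 of cell 3 is C5; if this were a sequence it would be A4. No unit length gives a consistent transposition pattern.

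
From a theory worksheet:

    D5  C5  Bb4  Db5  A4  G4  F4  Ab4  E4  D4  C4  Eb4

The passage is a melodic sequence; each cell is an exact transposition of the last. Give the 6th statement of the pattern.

C#3 B2 A2 C3

Unit = 4 notes; the statements start on D5, A4, E4, moving down a 4th each time.
Extending down a 4th: B3 → F#3 → C#3.
So cell 6 is C#3 B2 A2 C3.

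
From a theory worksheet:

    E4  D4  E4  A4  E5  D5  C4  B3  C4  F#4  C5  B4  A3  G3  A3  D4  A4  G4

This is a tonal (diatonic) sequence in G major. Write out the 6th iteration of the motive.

B2 A2 B2 E3 B3 A3

Unit = 6 notes; the statements start on E4, C4, A3, moving down a 3rd each time.
Extending down a 3rd: F#3 → D3 → B2.
Statement 6 starts on B2 and keeps the same diatonic contour: B2 A2 B2 E3 B3 A3.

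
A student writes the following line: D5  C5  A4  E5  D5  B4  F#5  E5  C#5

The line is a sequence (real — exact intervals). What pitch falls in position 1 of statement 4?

G#5

The unit is 3 notes. Position-1 pitches of the 3 shown cells: D5, E5, F#5.
From F#5, up a 2nd gives G#5.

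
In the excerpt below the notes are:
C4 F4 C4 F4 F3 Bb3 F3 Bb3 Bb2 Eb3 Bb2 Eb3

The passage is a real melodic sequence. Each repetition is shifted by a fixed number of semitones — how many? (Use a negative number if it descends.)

-7

Unit = 4 notes; the statements start on C4, F3, Bb2, moving down a 5th each time.
Counting half-steps from C4 to F3: -7.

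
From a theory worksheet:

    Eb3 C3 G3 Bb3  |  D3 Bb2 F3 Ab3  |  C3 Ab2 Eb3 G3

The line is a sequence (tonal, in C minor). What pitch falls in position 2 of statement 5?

F2

With 4-note cells, note 2 of each statement runs C3, Bb2, Ab2.
Extending down a 2nd: G2 → F2.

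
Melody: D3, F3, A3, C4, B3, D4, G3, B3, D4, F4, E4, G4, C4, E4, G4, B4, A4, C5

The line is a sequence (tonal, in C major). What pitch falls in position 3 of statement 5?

F5

With 6-note cells, note 3 of each statement runs A3, D4, G4.
Extending up a 4th: C5 → F5.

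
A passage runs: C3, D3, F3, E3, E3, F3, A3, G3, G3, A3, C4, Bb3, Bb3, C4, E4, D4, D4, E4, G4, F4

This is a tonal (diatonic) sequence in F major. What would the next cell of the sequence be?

F4 G4 Bb4 A4

Taking 4-note groups, the heads are C3, E3, G3, Bb3, D4: the pattern moves up a 3rd.
So cell 6 is F4 G4 Bb4 A4.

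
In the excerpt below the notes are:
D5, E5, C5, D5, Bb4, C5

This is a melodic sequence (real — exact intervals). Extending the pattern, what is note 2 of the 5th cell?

Ab4

With 2-note cells, note 2 of each statement runs E5, D5, C5.
Extending down a 2nd: Bb4 → Ab4.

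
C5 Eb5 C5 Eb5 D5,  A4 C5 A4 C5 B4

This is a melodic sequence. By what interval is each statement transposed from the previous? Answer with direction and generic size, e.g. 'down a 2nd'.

down a 3rd

The 5-note cells begin on C5, A4 — each down a 3rd from the last.
From C5 to A4: down a 3rd.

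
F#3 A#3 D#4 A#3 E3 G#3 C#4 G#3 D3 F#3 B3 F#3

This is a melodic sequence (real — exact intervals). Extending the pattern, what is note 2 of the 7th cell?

Bb2

The unit is 4 notes. Position-2 pitches of the 3 shown cells: A#3, G#3, F#3.
Extending down a 2nd: E3 → D3 → C3 → Bb2.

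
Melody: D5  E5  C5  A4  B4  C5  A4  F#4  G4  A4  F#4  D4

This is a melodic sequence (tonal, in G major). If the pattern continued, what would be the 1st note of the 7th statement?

With 4-note cells, note 1 of each statement runs D5, B4, G4.
Each moves down a 3rd. Continuing: E4 → C4 → A3 → F#3.

F#3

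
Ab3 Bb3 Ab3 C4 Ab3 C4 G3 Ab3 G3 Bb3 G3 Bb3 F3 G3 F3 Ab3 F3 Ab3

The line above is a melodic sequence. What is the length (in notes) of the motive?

Try groups of 6 (3 cells in 18 notes):
Ab3 Bb3 Ab3 C4 Ab3 C4 | G3 Ab3 G3 Bb3 G3 Bb3 | F3 G3 F3 Ab3 F3 Ab3
Each cell is the previous one down a 2nd — so the unit is 6 notes.

6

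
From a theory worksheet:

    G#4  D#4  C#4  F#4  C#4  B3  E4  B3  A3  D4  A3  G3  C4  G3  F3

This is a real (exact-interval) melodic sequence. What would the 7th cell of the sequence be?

Unit = 3 notes; the statements start on G#4, F#4, E4, D4, C4, moving down a 2nd each time.
Carrying on: Bb3 → Ab3.
So cell 7 is Ab3 Eb3 Db3.

Ab3 Eb3 Db3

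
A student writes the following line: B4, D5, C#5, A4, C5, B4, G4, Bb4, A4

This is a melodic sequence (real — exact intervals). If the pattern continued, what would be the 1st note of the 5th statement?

Grouping in 3s, the 1st note of each cell is B4, A4, G4.
Each moves down a 2nd. Continuing: F4 → Eb4.

Eb4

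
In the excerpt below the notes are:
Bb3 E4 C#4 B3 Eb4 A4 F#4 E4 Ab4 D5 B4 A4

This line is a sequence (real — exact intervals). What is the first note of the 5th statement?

Gb5

The 4-note cells begin on Bb3, Eb4, Ab4 — each up a 4th from the last.
Extending the heads up a 4th: Db5 → Gb5.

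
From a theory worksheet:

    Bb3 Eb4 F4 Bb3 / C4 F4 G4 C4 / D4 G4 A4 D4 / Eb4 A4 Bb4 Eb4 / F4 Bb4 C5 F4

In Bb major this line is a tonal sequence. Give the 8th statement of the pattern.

Bb4 Eb5 F5 Bb4

Taking 4-note groups, the heads are Bb3, C4, D4, Eb4, F4: the pattern moves up a 2nd.
Continuing the starts: G4 → A4 → Bb4.
So cell 8 is Bb4 Eb5 F5 Bb4.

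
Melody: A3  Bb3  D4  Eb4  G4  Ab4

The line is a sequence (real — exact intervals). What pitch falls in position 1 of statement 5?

The unit is 2 notes. Position-1 pitches of the 3 shown cells: A3, D4, G4.
Carrying that up a 4th forward: C5 → F5.

F5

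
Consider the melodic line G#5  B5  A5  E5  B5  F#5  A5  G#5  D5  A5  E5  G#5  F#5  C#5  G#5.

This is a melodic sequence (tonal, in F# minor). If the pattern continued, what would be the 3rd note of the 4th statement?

The unit is 5 notes. Position-3 pitches of the 3 shown cells: A5, G#5, F#5.
From F#5, down a 2nd gives E5.

E5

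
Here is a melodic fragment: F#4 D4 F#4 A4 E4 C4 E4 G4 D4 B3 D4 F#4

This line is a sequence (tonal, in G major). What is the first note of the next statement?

C4

With a 4-note motive the entries are F#4, E4, D4, each down a 2nd from the previous.
One more step down a 2nd gives C4.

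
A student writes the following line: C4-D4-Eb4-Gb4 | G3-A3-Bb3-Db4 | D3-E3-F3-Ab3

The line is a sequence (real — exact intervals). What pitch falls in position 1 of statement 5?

With 4-note cells, note 1 of each statement runs C4, G3, D3.
Extending down a 4th: A2 → E2.

E2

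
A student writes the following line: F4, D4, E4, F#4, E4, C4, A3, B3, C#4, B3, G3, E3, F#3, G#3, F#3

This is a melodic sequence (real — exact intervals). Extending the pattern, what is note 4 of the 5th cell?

Grouping in 5s, the 4th note of each cell is F#4, C#4, G#3.
Each moves down a 4th. Continuing: D#3 → A#2.

A#2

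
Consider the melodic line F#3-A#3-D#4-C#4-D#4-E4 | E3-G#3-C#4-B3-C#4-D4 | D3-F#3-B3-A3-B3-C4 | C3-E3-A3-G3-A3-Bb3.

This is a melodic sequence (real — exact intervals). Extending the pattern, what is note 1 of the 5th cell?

The unit is 6 notes. Position-1 pitches of the 4 shown cells: F#3, E3, D3, C3.
One more down a 2nd gives Bb2.

Bb2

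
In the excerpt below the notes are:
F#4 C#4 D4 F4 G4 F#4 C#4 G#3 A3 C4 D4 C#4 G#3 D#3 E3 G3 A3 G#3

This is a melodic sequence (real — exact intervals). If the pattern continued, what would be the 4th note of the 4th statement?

D3

With 6-note cells, note 4 of each statement runs F4, C4, G3.
From G3, down a 4th gives D3.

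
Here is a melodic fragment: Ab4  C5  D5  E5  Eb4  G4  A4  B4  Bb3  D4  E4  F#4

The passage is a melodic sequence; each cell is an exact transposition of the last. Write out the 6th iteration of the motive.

G2 B2 C#3 D#3

Taking 4-note groups, the heads are Ab4, Eb4, Bb3: the pattern moves down a 4th.
Extending down a 4th: F3 → C3 → G2.
From G2 the exact shape gives G2 B2 C#3 D#3.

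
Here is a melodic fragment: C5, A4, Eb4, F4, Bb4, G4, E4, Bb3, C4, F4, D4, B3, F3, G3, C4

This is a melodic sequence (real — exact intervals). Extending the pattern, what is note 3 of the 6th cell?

D2

Grouping in 5s, the 3rd note of each cell is Eb4, Bb3, F3.
Extending down a 4th: C3 → G2 → D2.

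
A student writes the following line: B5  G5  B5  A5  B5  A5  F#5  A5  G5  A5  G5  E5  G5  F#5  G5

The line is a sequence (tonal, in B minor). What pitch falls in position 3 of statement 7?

With 5-note cells, note 3 of each statement runs B5, A5, G5.
Extending down a 2nd: F#5 → E5 → D5 → C#5.

C#5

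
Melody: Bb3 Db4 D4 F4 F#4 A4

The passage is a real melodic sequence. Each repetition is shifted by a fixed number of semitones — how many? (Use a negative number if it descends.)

Unit = 2 notes; the statements start on Bb3, D4, F#4, moving up a 3rd each time.
Bb3→D4 is 62 − 58 = 4 semitones.

4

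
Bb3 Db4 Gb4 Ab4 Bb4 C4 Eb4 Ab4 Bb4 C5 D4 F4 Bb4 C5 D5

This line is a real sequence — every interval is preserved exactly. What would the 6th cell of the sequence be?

G#4 B4 E5 F#5 G#5

Unit = 5 notes; the statements start on Bb3, C4, D4, moving up a 2nd each time.
Extending up a 2nd: E4 → F#4 → G#4.
So cell 6 is G#4 B4 E5 F#5 G#5.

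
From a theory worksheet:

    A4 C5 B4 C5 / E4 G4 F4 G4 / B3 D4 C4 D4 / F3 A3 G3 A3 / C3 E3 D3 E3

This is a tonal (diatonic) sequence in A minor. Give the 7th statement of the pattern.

With a 4-note motive the entries are A4, E4, B3, F3, C3, each down a 4th from the previous.
Continuing the starts: G2 → D2.
From D2 the diatonic shape gives D2 F2 E2 F2.

D2 F2 E2 F2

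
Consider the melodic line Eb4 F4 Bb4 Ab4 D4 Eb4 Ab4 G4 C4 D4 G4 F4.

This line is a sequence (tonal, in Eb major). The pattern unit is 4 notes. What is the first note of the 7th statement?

F3

The 4-note cells begin on Eb4, D4, C4 — each down a 2nd from the last.
Extending the heads down a 2nd: Bb3 → Ab3 → G3 → F3.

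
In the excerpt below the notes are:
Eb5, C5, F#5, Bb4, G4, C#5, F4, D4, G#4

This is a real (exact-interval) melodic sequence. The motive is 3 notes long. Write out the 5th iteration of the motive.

G3 E3 A#3

Taking 3-note groups, the heads are Eb5, Bb4, F4: the pattern moves down a 4th.
Carrying on: C4 → G3.
So cell 5 is G3 E3 A#3.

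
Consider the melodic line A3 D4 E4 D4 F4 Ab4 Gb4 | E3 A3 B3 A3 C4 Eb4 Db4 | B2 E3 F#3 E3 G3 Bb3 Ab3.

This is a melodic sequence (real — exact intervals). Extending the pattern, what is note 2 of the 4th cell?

With 7-note cells, note 2 of each statement runs D4, A3, E3.
From E3, down a 4th gives B2.

B2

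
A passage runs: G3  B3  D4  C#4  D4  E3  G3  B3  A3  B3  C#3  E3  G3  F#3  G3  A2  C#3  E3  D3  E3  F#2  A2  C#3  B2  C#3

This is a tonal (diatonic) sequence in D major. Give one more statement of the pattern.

D2 F#2 A2 G2 A2

Unit = 5 notes; the statements start on G3, E3, C#3, A2, F#2, moving down a 3rd each time.
Statement 6 starts on D2 and keeps the same diatonic contour: D2 F#2 A2 G2 A2.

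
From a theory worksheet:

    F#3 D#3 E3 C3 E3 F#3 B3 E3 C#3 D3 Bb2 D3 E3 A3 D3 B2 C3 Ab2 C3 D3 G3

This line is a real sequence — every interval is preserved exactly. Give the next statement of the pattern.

Unit = 7 notes; the statements start on F#3, E3, D3, moving down a 2nd each time.
Statement 4 starts on C3 and keeps the same exact contour: C3 A2 Bb2 Gb2 Bb2 C3 F3.

C3 A2 Bb2 Gb2 Bb2 C3 F3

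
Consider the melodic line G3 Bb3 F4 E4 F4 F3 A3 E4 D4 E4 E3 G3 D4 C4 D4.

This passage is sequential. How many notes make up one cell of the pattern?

5

Try groups of 5 (3 cells in 15 notes):
G3 Bb3 F4 E4 F4 | F3 A3 E4 D4 E4 | E3 G3 D4 C4 D4
That's a consistent down a 2nd shift per cell, and no other grouping gives one.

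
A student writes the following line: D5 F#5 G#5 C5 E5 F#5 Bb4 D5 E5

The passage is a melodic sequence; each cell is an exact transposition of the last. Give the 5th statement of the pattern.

Gb4 Bb4 C5

Taking 3-note groups, the heads are D5, C5, Bb4: the pattern moves down a 2nd.
Extending down a 2nd: Ab4 → Gb4.
So cell 5 is Gb4 Bb4 C5.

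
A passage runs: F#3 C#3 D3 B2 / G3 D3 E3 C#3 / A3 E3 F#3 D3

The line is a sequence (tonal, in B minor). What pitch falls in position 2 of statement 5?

G3

The unit is 4 notes. Position-2 pitches of the 3 shown cells: C#3, D3, E3.
Each moves up a 2nd. Continuing: F#3 → G3.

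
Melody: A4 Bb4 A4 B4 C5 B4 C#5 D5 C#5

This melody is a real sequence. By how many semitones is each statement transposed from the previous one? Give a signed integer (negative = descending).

The 3-note cells begin on A4, B4, C#5 — each up a 2nd from the last.
Counting half-steps from A4 to B4: 2.

2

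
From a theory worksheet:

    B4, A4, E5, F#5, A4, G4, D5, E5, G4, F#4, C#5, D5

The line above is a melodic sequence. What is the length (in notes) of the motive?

4

Try groups of 4 (3 cells in 12 notes):
B4 A4 E5 F#5 | A4 G4 D5 E5 | G4 F#4 C#5 D5
Every group is a transposition down a 2nd of the one before; no shorter unit works.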